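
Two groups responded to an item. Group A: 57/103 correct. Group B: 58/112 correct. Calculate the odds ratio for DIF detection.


Odds_A = 57/46 = 1.2391
Odds_B = 58/54 = 1.0741
OR = Odds_A / Odds_B = 1.2391 / 1.0741
Exactly, OR = (57 * 54) / (46 * 58) = 3078 / 2668
OR = 1.1537

1.1537


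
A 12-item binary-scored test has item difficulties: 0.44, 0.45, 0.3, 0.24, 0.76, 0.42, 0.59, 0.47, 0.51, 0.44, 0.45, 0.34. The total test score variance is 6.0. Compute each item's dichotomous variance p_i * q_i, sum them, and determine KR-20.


For each item, compute p_i * q_i:
  Item 1: 0.44 * 0.56 = 0.2464
  Item 2: 0.45 * 0.55 = 0.2475
  Item 3: 0.3 * 0.7 = 0.21
  Item 4: 0.24 * 0.76 = 0.1824
  Item 5: 0.76 * 0.24 = 0.1824
  Item 6: 0.42 * 0.58 = 0.2436
  Item 7: 0.59 * 0.41 = 0.2419
  Item 8: 0.47 * 0.53 = 0.2491
  Item 9: 0.51 * 0.49 = 0.2499
  Item 10: 0.44 * 0.56 = 0.2464
  Item 11: 0.45 * 0.55 = 0.2475
  Item 12: 0.34 * 0.66 = 0.2244
Sum(p_i * q_i) = 0.2464 + 0.2475 + 0.21 + 0.1824 + 0.1824 + 0.2436 + 0.2419 + 0.2491 + 0.2499 + 0.2464 + 0.2475 + 0.2244 = 2.7715
KR-20 = (k/(k-1)) * (1 - Sum(p_i*q_i) / Var_total)
= (12/11) * (1 - 2.7715/6.0)
= 1.0909 * 0.5381
KR-20 = 0.587

0.587


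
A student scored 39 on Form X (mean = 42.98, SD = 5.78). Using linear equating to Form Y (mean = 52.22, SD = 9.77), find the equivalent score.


slope = SD_Y / SD_X = 9.77 / 5.78 ~ 1.6903
intercept = mean_Y - slope * mean_X = 52.22 - (9.77 / 5.78) * 42.98 ~ -20.4296
Y = slope * X + intercept. To avoid rounding drift from the rounded slope/intercept, evaluate the equivalent form Y = mean_Y + SD_Y * (X - mean_X) / SD_X at full precision:
Y = 52.22 + 9.77 * (39 - 42.98) / 5.78
Y = 52.22 - 9.77 * 3.98 / 5.78
Y = 52.22 - 38.8846 / 5.78
Y = 52.22 - 6.7274
Y = 45.4926

45.4926


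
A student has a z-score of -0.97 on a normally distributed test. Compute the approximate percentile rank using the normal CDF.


CDF(z) = 0.5 * (1 + erf(z/sqrt(2)))
erf(-0.6859) = -0.668
CDF = 0.166
Percentile rank = 0.166 * 100 = 16.6

16.6


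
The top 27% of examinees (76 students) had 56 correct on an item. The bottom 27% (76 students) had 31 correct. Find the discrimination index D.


p_upper = 56/76 = 0.7368
p_lower = 31/76 = 0.4079
D = 0.7368 - 0.4079 = 0.3289

0.3289


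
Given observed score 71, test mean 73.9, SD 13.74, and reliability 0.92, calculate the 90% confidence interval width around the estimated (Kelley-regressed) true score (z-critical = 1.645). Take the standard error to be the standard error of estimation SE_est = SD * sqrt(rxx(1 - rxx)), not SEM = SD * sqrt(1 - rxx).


True score estimate = 0.92*71 + 0.08*73.9 = 71.232
SE_est = SD * sqrt(rxx * (1 - rxx)) = 13.74 * sqrt(0.92 * 0.08) = 13.74 * sqrt(0.0736) = 3.727569
CI = T_est +/- z * SE_est, so width = 2 * z * SE_est = 2 * 1.645 * 3.727569
Width = 12.2637

12.2637


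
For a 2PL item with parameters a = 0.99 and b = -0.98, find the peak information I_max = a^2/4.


For 2PL, max info at theta = b = -0.98
I_max = a^2 / 4 = 0.99^2 / 4
= 0.9801 / 4
I_max = 0.245

0.245


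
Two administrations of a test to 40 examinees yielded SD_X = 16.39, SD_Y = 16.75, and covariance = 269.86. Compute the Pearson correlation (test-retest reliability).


r = cov(X,Y) / (SD_X * SD_Y)
r = 269.86 / (16.39 * 16.75)
r = 269.86 / 274.5325
r = 0.983

0.983


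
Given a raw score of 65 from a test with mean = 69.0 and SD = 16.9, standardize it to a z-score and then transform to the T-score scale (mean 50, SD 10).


z = (X - mean) / SD = (65 - 69.0) / 16.9
z = -4.0 / 16.9
z = -0.2367
T-score = T = 50 + 10z
Carry z at full precision (z = -4.0 / 16.9) into the conversion:
T-score = 50 + 10 * (-4.0 / 16.9) = 50 + -40 / 16.9
T-score = 50 + -2.3669
T-score = 47.6331

47.6331


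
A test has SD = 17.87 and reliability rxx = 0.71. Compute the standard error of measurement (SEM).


SEM = SD * sqrt(1 - rxx)
SEM = 17.87 * sqrt(1 - 0.71)
SEM = 17.87 * sqrt(0.29) = 17.87 * 0.538516
SEM = 9.6233

9.6233


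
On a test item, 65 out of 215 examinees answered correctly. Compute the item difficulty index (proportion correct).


Item difficulty p = number correct / total examinees
p = 65 / 215
p = 0.3023

0.3023


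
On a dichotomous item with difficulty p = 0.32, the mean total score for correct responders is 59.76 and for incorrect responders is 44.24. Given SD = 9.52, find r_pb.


q = 1 - p = 0.68
rpb = ((M1 - M0) / SD) * sqrt(p * q)
rpb = ((59.76 - 44.24) / 9.52) * sqrt(0.32 * 0.68)
rpb = 0.7605

0.7605


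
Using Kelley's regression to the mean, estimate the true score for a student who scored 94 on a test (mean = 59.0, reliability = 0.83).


T_est = rxx * X + (1 - rxx) * mean
T_est = 0.83 * 94 + 0.17 * 59.0
T_est = 78.02 + 10.03
T_est = 88.05

88.05


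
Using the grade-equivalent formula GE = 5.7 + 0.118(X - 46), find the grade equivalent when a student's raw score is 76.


raw - median = 76 - 46 = 30
slope * diff = 0.118 * 30 = 3.54
GE = 5.7 + 3.54
GE = 9.24

9.24


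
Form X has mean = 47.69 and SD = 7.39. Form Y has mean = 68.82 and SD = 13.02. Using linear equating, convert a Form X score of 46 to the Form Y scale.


slope = SD_Y / SD_X = 13.02 / 7.39 ~ 1.7618
intercept = mean_Y - slope * mean_X = 68.82 - (13.02 / 7.39) * 47.69 ~ -15.2022
Y = slope * X + intercept. To avoid rounding drift from the rounded slope/intercept, evaluate the equivalent form Y = mean_Y + SD_Y * (X - mean_X) / SD_X at full precision:
Y = 68.82 + 13.02 * (46 - 47.69) / 7.39
Y = 68.82 - 13.02 * 1.69 / 7.39
Y = 68.82 - 22.0038 / 7.39
Y = 68.82 - 2.9775
Y = 65.8425

65.8425


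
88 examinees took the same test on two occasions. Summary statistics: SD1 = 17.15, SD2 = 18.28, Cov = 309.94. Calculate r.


r = cov(X,Y) / (SD_X * SD_Y)
r = 309.94 / (17.15 * 18.28)
r = 309.94 / 313.502
r = 0.9886

0.9886


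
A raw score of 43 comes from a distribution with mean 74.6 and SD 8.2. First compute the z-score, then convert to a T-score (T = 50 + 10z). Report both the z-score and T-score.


z = (X - mean) / SD = (43 - 74.6) / 8.2
z = -31.6 / 8.2
z = -3.8537
T-score = T = 50 + 10z
Carry z at full precision (z = -31.6 / 8.2) into the conversion:
T-score = 50 + 10 * (-31.6 / 8.2) = 50 + -316 / 8.2
T-score = 50 + -38.5366
T-score = 11.4634

11.4634


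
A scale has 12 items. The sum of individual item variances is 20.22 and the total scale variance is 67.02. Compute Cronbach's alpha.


alpha = (k/(k-1)) * (1 - sum(si^2)/s_total^2)
= (12/11) * (1 - 20.22/67.02)
alpha = 0.7618

0.7618


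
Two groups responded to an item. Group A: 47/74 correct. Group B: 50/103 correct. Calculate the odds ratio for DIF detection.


Odds_A = 47/27 = 1.7407
Odds_B = 50/53 = 0.9434
OR = Odds_A / Odds_B = 1.7407 / 0.9434
Exactly, OR = (47 * 53) / (27 * 50) = 2491 / 1350
OR = 1.8452

1.8452


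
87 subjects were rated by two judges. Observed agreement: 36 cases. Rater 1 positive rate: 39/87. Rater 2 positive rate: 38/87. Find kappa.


P_o = 36/87 = 0.413793
P_e = (39*38 + 48*49) / 7569 = 0.50654
kappa = (P_o - P_e) / (1 - P_e)
kappa = (0.413793 - 0.50654) / (1 - 0.50654)
kappa = -0.188

-0.188


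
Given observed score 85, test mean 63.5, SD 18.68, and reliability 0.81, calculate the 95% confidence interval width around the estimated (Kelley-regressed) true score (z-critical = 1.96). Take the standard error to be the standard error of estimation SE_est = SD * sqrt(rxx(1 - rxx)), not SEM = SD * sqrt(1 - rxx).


True score estimate = 0.81*85 + 0.19*63.5 = 80.915
SE_est = SD * sqrt(rxx * (1 - rxx)) = 18.68 * sqrt(0.81 * 0.19) = 18.68 * sqrt(0.1539) = 7.328181
CI = T_est +/- z * SE_est, so width = 2 * z * SE_est = 2 * 1.96 * 7.328181
Width = 28.7265

28.7265


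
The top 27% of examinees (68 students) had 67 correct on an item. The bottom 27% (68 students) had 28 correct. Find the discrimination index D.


p_upper = 67/68 = 0.9853
p_lower = 28/68 = 0.4118
D = 0.9853 - 0.4118 = 0.5735

0.5735


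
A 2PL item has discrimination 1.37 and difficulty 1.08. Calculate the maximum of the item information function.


For 2PL, max info at theta = b = 1.08
I_max = a^2 / 4 = 1.37^2 / 4
= 1.8769 / 4
I_max = 0.4692

0.4692


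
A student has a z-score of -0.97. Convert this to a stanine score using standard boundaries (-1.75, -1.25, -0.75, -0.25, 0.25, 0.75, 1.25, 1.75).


Stanine boundaries: [-1.75, -1.25, -0.75, -0.25, 0.25, 0.75, 1.25, 1.75]
z = -0.97
Check each boundary:
  z >= -1.75 -> could be stanine 2
  z >= -1.25 -> could be stanine 3
  z < -0.75
  z < -0.25
  z < 0.25
  z < 0.75
  z < 1.25
  z < 1.75
Highest qualifying boundary gives stanine = 3

3


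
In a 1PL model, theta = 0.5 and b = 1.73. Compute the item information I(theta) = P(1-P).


P = 1/(1+exp(-(0.5-1.73))) = 0.2262
I = P*(1-P) = 0.2262 * 0.7738
I = 0.175

0.175


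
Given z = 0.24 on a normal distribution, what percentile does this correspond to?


CDF(z) = 0.5 * (1 + erf(z/sqrt(2)))
erf(0.1697) = 0.1897
CDF = 0.5948
Percentile rank = 0.5948 * 100 = 59.48

59.48


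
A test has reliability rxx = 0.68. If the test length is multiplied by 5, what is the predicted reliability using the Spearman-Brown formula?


r_new = (n * rxx) / (1 + (n-1) * rxx)
r_new = (5 * 0.68) / (1 + 4 * 0.68)
r_new = 3.4 / 3.72
r_new = 0.914

0.914


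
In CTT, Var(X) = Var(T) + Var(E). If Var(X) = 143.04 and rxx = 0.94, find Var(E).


var_true = rxx * var_obs = 0.94 * 143.04 = 134.4576
var_error = var_obs - var_true
var_error = 143.04 - 134.4576
var_error = 8.5824

8.5824


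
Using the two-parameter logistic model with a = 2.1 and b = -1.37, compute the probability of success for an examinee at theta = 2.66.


a*(theta - b) = 2.1 * (2.66 - -1.37) = 8.463
exp(-8.463) = 0.0002
P = 1 / (1 + 0.0002)
P = 0.9998

0.9998


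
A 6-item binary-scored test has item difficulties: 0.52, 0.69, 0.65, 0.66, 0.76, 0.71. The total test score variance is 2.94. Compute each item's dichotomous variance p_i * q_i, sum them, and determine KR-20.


For each item, compute p_i * q_i:
  Item 1: 0.52 * 0.48 = 0.2496
  Item 2: 0.69 * 0.31 = 0.2139
  Item 3: 0.65 * 0.35 = 0.2275
  Item 4: 0.66 * 0.34 = 0.2244
  Item 5: 0.76 * 0.24 = 0.1824
  Item 6: 0.71 * 0.29 = 0.2059
Sum(p_i * q_i) = 0.2496 + 0.2139 + 0.2275 + 0.2244 + 0.1824 + 0.2059 = 1.3037
KR-20 = (k/(k-1)) * (1 - Sum(p_i*q_i) / Var_total)
= (6/5) * (1 - 1.3037/2.94)
= 1.2 * 0.5566
KR-20 = 0.6679

0.6679


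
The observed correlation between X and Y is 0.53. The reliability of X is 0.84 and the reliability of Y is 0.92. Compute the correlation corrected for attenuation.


r_corrected = rxy / sqrt(rxx * ryy)
= 0.53 / sqrt(0.84 * 0.92)
= 0.53 / sqrt(0.7728)
= 0.53 / 0.87909
r_corrected = 0.6029

0.6029


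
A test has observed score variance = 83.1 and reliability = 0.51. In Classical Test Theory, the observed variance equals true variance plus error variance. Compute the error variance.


var_true = rxx * var_obs = 0.51 * 83.1 = 42.381
var_error = var_obs - var_true
var_error = 83.1 - 42.381
var_error = 40.719

40.719


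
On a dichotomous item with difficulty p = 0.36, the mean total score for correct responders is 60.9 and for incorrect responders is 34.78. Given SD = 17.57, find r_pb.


q = 1 - p = 0.64
rpb = ((M1 - M0) / SD) * sqrt(p * q)
rpb = ((60.9 - 34.78) / 17.57) * sqrt(0.36 * 0.64)
rpb = 0.7136

0.7136


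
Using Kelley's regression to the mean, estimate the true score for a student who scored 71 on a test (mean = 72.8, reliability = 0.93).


T_est = rxx * X + (1 - rxx) * mean
T_est = 0.93 * 71 + 0.07 * 72.8
T_est = 66.03 + 5.096
T_est = 71.126

71.126


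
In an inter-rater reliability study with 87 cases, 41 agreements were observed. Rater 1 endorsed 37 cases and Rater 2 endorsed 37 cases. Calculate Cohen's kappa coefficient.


P_o = 41/87 = 0.471264
P_e = (37*37 + 50*50) / 7569 = 0.511164
kappa = (P_o - P_e) / (1 - P_e)
kappa = (0.471264 - 0.511164) / (1 - 0.511164)
kappa = -0.0816

-0.0816


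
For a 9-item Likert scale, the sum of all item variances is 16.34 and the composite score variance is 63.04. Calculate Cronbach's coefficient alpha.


alpha = (k/(k-1)) * (1 - sum(si^2)/s_total^2)
= (9/8) * (1 - 16.34/63.04)
alpha = 0.8334

0.8334


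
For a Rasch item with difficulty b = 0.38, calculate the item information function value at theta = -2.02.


P = 1/(1+exp(-(-2.02-0.38))) = 0.0832
I = P*(1-P) = 0.0832 * 0.9168
I = 0.0763

0.0763


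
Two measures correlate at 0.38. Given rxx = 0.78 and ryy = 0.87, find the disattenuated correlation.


r_corrected = rxy / sqrt(rxx * ryy)
= 0.38 / sqrt(0.78 * 0.87)
= 0.38 / sqrt(0.6786)
= 0.38 / 0.823772
r_corrected = 0.4613

0.4613


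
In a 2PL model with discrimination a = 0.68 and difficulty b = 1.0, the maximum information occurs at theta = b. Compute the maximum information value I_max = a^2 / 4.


For 2PL, max info at theta = b = 1.0
I_max = a^2 / 4 = 0.68^2 / 4
= 0.4624 / 4
I_max = 0.1156

0.1156


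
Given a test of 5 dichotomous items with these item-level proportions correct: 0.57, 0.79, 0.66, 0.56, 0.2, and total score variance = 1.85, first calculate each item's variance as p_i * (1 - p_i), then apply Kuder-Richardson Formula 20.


For each item, compute p_i * q_i:
  Item 1: 0.57 * 0.43 = 0.2451
  Item 2: 0.79 * 0.21 = 0.1659
  Item 3: 0.66 * 0.34 = 0.2244
  Item 4: 0.56 * 0.44 = 0.2464
  Item 5: 0.2 * 0.8 = 0.16
Sum(p_i * q_i) = 0.2451 + 0.1659 + 0.2244 + 0.2464 + 0.16 = 1.0418
KR-20 = (k/(k-1)) * (1 - Sum(p_i*q_i) / Var_total)
= (5/4) * (1 - 1.0418/1.85)
= 1.25 * 0.4369
KR-20 = 0.5461

0.5461


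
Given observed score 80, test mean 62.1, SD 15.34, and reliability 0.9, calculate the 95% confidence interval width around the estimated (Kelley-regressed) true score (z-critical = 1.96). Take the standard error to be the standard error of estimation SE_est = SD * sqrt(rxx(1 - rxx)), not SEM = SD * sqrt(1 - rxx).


True score estimate = 0.9*80 + 0.1*62.1 = 78.21
SE_est = SD * sqrt(rxx * (1 - rxx)) = 15.34 * sqrt(0.9 * 0.1) = 15.34 * sqrt(0.09) = 4.602
CI = T_est +/- z * SE_est, so width = 2 * z * SE_est = 2 * 1.96 * 4.602
Width = 18.0398

18.0398


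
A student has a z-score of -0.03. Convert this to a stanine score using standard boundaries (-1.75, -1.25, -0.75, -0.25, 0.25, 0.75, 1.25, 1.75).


Stanine boundaries: [-1.75, -1.25, -0.75, -0.25, 0.25, 0.75, 1.25, 1.75]
z = -0.03
Check each boundary:
  z >= -1.75 -> could be stanine 2
  z >= -1.25 -> could be stanine 3
  z >= -0.75 -> could be stanine 4
  z >= -0.25 -> could be stanine 5
  z < 0.25
  z < 0.75
  z < 1.25
  z < 1.75
Highest qualifying boundary gives stanine = 5

5


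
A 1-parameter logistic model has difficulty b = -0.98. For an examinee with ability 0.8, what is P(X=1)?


theta - b = 0.8 - -0.98 = 1.78
exp(-(theta - b)) = exp(-1.78) = 0.1686
P = 1 / (1 + 0.1686)
P = 0.8557

0.8557


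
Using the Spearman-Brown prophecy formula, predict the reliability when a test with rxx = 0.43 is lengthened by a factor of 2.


r_new = (n * rxx) / (1 + (n-1) * rxx)
r_new = (2 * 0.43) / (1 + 1 * 0.43)
r_new = 0.86 / 1.43
r_new = 0.6014

0.6014


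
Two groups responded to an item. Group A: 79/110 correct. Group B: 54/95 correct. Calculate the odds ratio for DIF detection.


Odds_A = 79/31 = 2.5484
Odds_B = 54/41 = 1.3171
OR = Odds_A / Odds_B = 2.5484 / 1.3171
Exactly, OR = (79 * 41) / (31 * 54) = 3239 / 1674
OR = 1.9349

1.9349


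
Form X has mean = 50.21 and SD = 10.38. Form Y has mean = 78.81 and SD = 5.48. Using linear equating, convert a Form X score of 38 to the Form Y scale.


slope = SD_Y / SD_X = 5.48 / 10.38 ~ 0.5279
intercept = mean_Y - slope * mean_X = 78.81 - (5.48 / 10.38) * 50.21 ~ 52.3022
Y = slope * X + intercept. To avoid rounding drift from the rounded slope/intercept, evaluate the equivalent form Y = mean_Y + SD_Y * (X - mean_X) / SD_X at full precision:
Y = 78.81 + 5.48 * (38 - 50.21) / 10.38
Y = 78.81 - 5.48 * 12.21 / 10.38
Y = 78.81 - 66.9108 / 10.38
Y = 78.81 - 6.4461
Y = 72.3639

72.3639


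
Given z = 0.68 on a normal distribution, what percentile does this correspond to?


CDF(z) = 0.5 * (1 + erf(z/sqrt(2)))
erf(0.4808) = 0.5035
CDF = 0.7517
Percentile rank = 0.7517 * 100 = 75.17

75.17


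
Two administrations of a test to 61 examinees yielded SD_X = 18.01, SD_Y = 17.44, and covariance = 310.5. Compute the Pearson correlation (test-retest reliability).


r = cov(X,Y) / (SD_X * SD_Y)
r = 310.5 / (18.01 * 17.44)
r = 310.5 / 314.0944
r = 0.9886

0.9886


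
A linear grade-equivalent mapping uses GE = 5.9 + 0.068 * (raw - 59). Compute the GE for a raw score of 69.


raw - median = 69 - 59 = 10
slope * diff = 0.068 * 10 = 0.68
GE = 5.9 + 0.68
GE = 6.58

6.58


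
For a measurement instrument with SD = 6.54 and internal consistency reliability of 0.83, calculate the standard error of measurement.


SEM = SD * sqrt(1 - rxx)
SEM = 6.54 * sqrt(1 - 0.83)
SEM = 6.54 * sqrt(0.17) = 6.54 * 0.412311
SEM = 2.6965

2.6965


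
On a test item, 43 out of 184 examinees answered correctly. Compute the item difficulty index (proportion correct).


Item difficulty p = number correct / total examinees
p = 43 / 184
p = 0.2337

0.2337


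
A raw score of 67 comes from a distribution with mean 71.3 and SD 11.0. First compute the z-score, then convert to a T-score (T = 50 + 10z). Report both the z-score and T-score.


z = (X - mean) / SD = (67 - 71.3) / 11.0
z = -4.3 / 11.0
z = -0.3909
T-score = T = 50 + 10z
Carry z at full precision (z = -4.3 / 11.0) into the conversion:
T-score = 50 + 10 * (-4.3 / 11.0) = 50 + -43 / 11.0
T-score = 50 + -3.9091
T-score = 46.0909

46.0909


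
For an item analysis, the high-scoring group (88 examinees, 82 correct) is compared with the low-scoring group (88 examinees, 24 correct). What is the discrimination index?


p_upper = 82/88 = 0.9318
p_lower = 24/88 = 0.2727
D = 0.9318 - 0.2727 = 0.6591

0.6591


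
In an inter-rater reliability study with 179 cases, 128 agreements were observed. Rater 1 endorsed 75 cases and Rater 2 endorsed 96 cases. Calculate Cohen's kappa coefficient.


P_o = 128/179 = 0.715084
P_e = (75*96 + 104*83) / 32041 = 0.494117
kappa = (P_o - P_e) / (1 - P_e)
kappa = (0.715084 - 0.494117) / (1 - 0.494117)
kappa = 0.4368

0.4368


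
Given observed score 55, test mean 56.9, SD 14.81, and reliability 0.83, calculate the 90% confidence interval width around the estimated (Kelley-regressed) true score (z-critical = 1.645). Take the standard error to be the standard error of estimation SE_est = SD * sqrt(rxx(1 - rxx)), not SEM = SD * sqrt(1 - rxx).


True score estimate = 0.83*55 + 0.17*56.9 = 55.323
SE_est = SD * sqrt(rxx * (1 - rxx)) = 14.81 * sqrt(0.83 * 0.17) = 14.81 * sqrt(0.1411) = 5.563122
CI = T_est +/- z * SE_est, so width = 2 * z * SE_est = 2 * 1.645 * 5.563122
Width = 18.3027

18.3027


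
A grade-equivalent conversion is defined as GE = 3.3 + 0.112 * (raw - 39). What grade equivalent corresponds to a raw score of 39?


raw - median = 39 - 39 = 0
slope * diff = 0.112 * 0 = 0.0
GE = 3.3 + 0.0
GE = 3.3

3.3


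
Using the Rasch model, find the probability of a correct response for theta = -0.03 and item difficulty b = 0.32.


theta - b = -0.03 - 0.32 = -0.35
exp(-(theta - b)) = exp(0.35) = 1.4191
P = 1 / (1 + 1.4191)
P = 0.4134

0.4134


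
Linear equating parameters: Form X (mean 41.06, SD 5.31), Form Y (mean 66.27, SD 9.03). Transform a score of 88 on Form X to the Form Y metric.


slope = SD_Y / SD_X = 9.03 / 5.31 ~ 1.7006
intercept = mean_Y - slope * mean_X = 66.27 - (9.03 / 5.31) * 41.06 ~ -3.5552
Y = slope * X + intercept. To avoid rounding drift from the rounded slope/intercept, evaluate the equivalent form Y = mean_Y + SD_Y * (X - mean_X) / SD_X at full precision:
Y = 66.27 + 9.03 * (88 - 41.06) / 5.31
Y = 66.27 + 9.03 * 46.94 / 5.31
Y = 66.27 + 423.8682 / 5.31
Y = 66.27 + 79.8245
Y = 146.0945

146.0945


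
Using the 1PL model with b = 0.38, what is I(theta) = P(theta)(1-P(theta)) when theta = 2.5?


P = 1/(1+exp(-(2.5-0.38))) = 0.8928
I = P*(1-P) = 0.8928 * 0.1072
I = 0.0957

0.0957


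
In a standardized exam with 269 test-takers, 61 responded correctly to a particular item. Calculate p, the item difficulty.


Item difficulty p = number correct / total examinees
p = 61 / 269
p = 0.2268

0.2268


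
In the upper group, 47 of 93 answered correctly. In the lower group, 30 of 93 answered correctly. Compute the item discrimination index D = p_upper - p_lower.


p_upper = 47/93 = 0.5054
p_lower = 30/93 = 0.3226
D = 0.5054 - 0.3226 = 0.1828

0.1828


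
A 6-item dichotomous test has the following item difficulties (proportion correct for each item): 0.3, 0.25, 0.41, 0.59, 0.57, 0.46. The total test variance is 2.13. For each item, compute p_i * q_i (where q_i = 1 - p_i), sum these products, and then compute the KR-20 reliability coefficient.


For each item, compute p_i * q_i:
  Item 1: 0.3 * 0.7 = 0.21
  Item 2: 0.25 * 0.75 = 0.1875
  Item 3: 0.41 * 0.59 = 0.2419
  Item 4: 0.59 * 0.41 = 0.2419
  Item 5: 0.57 * 0.43 = 0.2451
  Item 6: 0.46 * 0.54 = 0.2484
Sum(p_i * q_i) = 0.21 + 0.1875 + 0.2419 + 0.2419 + 0.2451 + 0.2484 = 1.3748
KR-20 = (k/(k-1)) * (1 - Sum(p_i*q_i) / Var_total)
= (6/5) * (1 - 1.3748/2.13)
= 1.2 * 0.3546
KR-20 = 0.4255

0.4255


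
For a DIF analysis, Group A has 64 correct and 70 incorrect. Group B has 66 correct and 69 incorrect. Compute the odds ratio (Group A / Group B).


Odds_A = 64/70 = 0.9143
Odds_B = 66/69 = 0.9565
OR = Odds_A / Odds_B = 0.9143 / 0.9565
Exactly, OR = (64 * 69) / (70 * 66) = 4416 / 4620
OR = 0.9558

0.9558


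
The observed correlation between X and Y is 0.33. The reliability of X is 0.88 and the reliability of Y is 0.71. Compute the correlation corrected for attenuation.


r_corrected = rxy / sqrt(rxx * ryy)
= 0.33 / sqrt(0.88 * 0.71)
= 0.33 / sqrt(0.6248)
= 0.33 / 0.790443
r_corrected = 0.4175

0.4175


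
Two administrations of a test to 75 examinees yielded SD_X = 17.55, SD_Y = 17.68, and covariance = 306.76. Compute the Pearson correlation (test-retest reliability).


r = cov(X,Y) / (SD_X * SD_Y)
r = 306.76 / (17.55 * 17.68)
r = 306.76 / 310.284
r = 0.9886

0.9886


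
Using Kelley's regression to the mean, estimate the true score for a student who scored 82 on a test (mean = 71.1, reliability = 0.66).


T_est = rxx * X + (1 - rxx) * mean
T_est = 0.66 * 82 + 0.34 * 71.1
T_est = 54.12 + 24.174
T_est = 78.294

78.294


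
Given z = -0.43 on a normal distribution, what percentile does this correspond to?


CDF(z) = 0.5 * (1 + erf(z/sqrt(2)))
erf(-0.3041) = -0.3328
CDF = 0.3336
Percentile rank = 0.3336 * 100 = 33.36

33.36


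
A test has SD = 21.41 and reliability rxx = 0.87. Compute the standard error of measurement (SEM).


SEM = SD * sqrt(1 - rxx)
SEM = 21.41 * sqrt(1 - 0.87)
SEM = 21.41 * sqrt(0.13) = 21.41 * 0.360555
SEM = 7.7195

7.7195


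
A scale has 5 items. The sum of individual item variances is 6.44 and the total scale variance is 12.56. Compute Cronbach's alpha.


alpha = (k/(k-1)) * (1 - sum(si^2)/s_total^2)
= (5/4) * (1 - 6.44/12.56)
alpha = 0.6091

0.6091


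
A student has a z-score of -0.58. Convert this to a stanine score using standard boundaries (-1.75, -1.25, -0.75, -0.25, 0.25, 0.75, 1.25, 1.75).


Stanine boundaries: [-1.75, -1.25, -0.75, -0.25, 0.25, 0.75, 1.25, 1.75]
z = -0.58
Check each boundary:
  z >= -1.75 -> could be stanine 2
  z >= -1.25 -> could be stanine 3
  z >= -0.75 -> could be stanine 4
  z < -0.25
  z < 0.25
  z < 0.75
  z < 1.25
  z < 1.75
Highest qualifying boundary gives stanine = 4

4


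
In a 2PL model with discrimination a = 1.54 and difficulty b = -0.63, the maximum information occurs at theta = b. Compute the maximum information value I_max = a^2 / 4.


For 2PL, max info at theta = b = -0.63
I_max = a^2 / 4 = 1.54^2 / 4
= 2.3716 / 4
I_max = 0.5929

0.5929


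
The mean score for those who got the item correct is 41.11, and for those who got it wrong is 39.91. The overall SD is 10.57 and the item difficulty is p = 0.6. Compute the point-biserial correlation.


q = 1 - p = 0.4
rpb = ((M1 - M0) / SD) * sqrt(p * q)
rpb = ((41.11 - 39.91) / 10.57) * sqrt(0.6 * 0.4)
rpb = 0.0556

0.0556


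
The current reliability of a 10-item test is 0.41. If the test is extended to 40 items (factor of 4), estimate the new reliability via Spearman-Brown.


r_new = (n * rxx) / (1 + (n-1) * rxx)
r_new = (4 * 0.41) / (1 + 3 * 0.41)
r_new = 1.64 / 2.23
r_new = 0.7354

0.7354


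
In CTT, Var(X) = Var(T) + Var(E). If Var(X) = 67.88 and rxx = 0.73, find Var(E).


var_true = rxx * var_obs = 0.73 * 67.88 = 49.5524
var_error = var_obs - var_true
var_error = 67.88 - 49.5524
var_error = 18.3276

18.3276


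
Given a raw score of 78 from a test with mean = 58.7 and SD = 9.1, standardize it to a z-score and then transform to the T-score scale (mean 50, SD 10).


z = (X - mean) / SD = (78 - 58.7) / 9.1
z = 19.3 / 9.1
z = 2.1209
T-score = T = 50 + 10z
Carry z at full precision (z = 19.3 / 9.1) into the conversion:
T-score = 50 + 10 * (19.3 / 9.1) = 50 + 193 / 9.1
T-score = 50 + 21.2088
T-score = 71.2088

71.2088


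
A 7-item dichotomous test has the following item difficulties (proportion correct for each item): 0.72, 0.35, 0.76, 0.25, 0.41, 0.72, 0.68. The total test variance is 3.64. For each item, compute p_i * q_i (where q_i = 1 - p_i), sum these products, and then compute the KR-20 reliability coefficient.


For each item, compute p_i * q_i:
  Item 1: 0.72 * 0.28 = 0.2016
  Item 2: 0.35 * 0.65 = 0.2275
  Item 3: 0.76 * 0.24 = 0.1824
  Item 4: 0.25 * 0.75 = 0.1875
  Item 5: 0.41 * 0.59 = 0.2419
  Item 6: 0.72 * 0.28 = 0.2016
  Item 7: 0.68 * 0.32 = 0.2176
Sum(p_i * q_i) = 0.2016 + 0.2275 + 0.1824 + 0.1875 + 0.2419 + 0.2016 + 0.2176 = 1.4601
KR-20 = (k/(k-1)) * (1 - Sum(p_i*q_i) / Var_total)
= (7/6) * (1 - 1.4601/3.64)
= 1.1667 * 0.5989
KR-20 = 0.6987

0.6987


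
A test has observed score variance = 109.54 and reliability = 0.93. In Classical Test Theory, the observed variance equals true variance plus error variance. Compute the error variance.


var_true = rxx * var_obs = 0.93 * 109.54 = 101.8722
var_error = var_obs - var_true
var_error = 109.54 - 101.8722
var_error = 7.6678

7.6678


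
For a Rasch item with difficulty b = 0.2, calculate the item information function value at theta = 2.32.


P = 1/(1+exp(-(2.32-0.2))) = 0.8928
I = P*(1-P) = 0.8928 * 0.1072
I = 0.0957

0.0957


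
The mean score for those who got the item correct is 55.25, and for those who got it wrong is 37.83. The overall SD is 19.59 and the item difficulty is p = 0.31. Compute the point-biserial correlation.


q = 1 - p = 0.69
rpb = ((M1 - M0) / SD) * sqrt(p * q)
rpb = ((55.25 - 37.83) / 19.59) * sqrt(0.31 * 0.69)
rpb = 0.4113

0.4113


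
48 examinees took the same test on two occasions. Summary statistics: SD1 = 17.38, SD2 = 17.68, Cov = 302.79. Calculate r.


r = cov(X,Y) / (SD_X * SD_Y)
r = 302.79 / (17.38 * 17.68)
r = 302.79 / 307.2784
r = 0.9854

0.9854


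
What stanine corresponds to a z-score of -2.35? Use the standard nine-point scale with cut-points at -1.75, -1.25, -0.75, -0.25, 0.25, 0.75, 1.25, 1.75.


Stanine boundaries: [-1.75, -1.25, -0.75, -0.25, 0.25, 0.75, 1.25, 1.75]
z = -2.35
Check each boundary:
  z < -1.75
  z < -1.25
  z < -0.75
  z < -0.25
  z < 0.25
  z < 0.75
  z < 1.25
  z < 1.75
Highest qualifying boundary gives stanine = 1

1


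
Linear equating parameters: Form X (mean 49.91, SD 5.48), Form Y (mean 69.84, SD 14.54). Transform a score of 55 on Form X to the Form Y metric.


slope = SD_Y / SD_X = 14.54 / 5.48 ~ 2.6533
intercept = mean_Y - slope * mean_X = 69.84 - (14.54 / 5.48) * 49.91 ~ -62.5854
Y = slope * X + intercept. To avoid rounding drift from the rounded slope/intercept, evaluate the equivalent form Y = mean_Y + SD_Y * (X - mean_X) / SD_X at full precision:
Y = 69.84 + 14.54 * (55 - 49.91) / 5.48
Y = 69.84 + 14.54 * 5.09 / 5.48
Y = 69.84 + 74.0086 / 5.48
Y = 69.84 + 13.5052
Y = 83.3452

83.3452


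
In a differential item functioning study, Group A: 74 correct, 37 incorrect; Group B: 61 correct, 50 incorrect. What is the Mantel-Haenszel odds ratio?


Odds_A = 74/37 = 2.0
Odds_B = 61/50 = 1.22
OR = Odds_A / Odds_B = 2.0 / 1.22
Exactly, OR = (74 * 50) / (37 * 61) = 3700 / 2257
OR = 1.6393

1.6393


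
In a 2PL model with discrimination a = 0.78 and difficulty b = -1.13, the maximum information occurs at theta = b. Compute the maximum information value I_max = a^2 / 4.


For 2PL, max info at theta = b = -1.13
I_max = a^2 / 4 = 0.78^2 / 4
= 0.6084 / 4
I_max = 0.1521

0.1521


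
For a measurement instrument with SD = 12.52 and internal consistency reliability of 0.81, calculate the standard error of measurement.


SEM = SD * sqrt(1 - rxx)
SEM = 12.52 * sqrt(1 - 0.81)
SEM = 12.52 * sqrt(0.19) = 12.52 * 0.43589
SEM = 5.4573

5.4573


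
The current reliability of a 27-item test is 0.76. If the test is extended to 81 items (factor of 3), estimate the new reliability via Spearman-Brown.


r_new = (n * rxx) / (1 + (n-1) * rxx)
r_new = (3 * 0.76) / (1 + 2 * 0.76)
r_new = 2.28 / 2.52
r_new = 0.9048

0.9048


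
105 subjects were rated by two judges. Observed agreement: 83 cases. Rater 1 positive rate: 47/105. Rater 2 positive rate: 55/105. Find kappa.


P_o = 83/105 = 0.790476
P_e = (47*55 + 58*50) / 11025 = 0.497506
kappa = (P_o - P_e) / (1 - P_e)
kappa = (0.790476 - 0.497506) / (1 - 0.497506)
kappa = 0.583

0.583


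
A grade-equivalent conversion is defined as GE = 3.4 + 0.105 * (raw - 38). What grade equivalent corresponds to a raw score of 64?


raw - median = 64 - 38 = 26
slope * diff = 0.105 * 26 = 2.73
GE = 3.4 + 2.73
GE = 6.13

6.13


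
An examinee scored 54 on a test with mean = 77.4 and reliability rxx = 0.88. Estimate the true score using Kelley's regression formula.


T_est = rxx * X + (1 - rxx) * mean
T_est = 0.88 * 54 + 0.12 * 77.4
T_est = 47.52 + 9.288
T_est = 56.808

56.808


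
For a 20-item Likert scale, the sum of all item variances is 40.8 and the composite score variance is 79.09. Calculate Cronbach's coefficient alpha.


alpha = (k/(k-1)) * (1 - sum(si^2)/s_total^2)
= (20/19) * (1 - 40.8/79.09)
alpha = 0.5096

0.5096


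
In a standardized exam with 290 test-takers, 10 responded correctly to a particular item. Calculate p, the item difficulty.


Item difficulty p = number correct / total examinees
p = 10 / 290
p = 0.0345

0.0345


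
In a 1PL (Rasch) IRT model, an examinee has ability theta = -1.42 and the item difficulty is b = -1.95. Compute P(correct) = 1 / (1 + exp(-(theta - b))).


theta - b = -1.42 - -1.95 = 0.53
exp(-(theta - b)) = exp(-0.53) = 0.5886
P = 1 / (1 + 0.5886)
P = 0.6295

0.6295


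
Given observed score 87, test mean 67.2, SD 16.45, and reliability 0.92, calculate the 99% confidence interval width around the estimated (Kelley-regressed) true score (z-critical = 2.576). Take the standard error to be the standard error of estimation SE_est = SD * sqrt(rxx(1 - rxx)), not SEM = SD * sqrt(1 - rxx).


True score estimate = 0.92*87 + 0.08*67.2 = 85.416
SE_est = SD * sqrt(rxx * (1 - rxx)) = 16.45 * sqrt(0.92 * 0.08) = 16.45 * sqrt(0.0736) = 4.462773
CI = T_est +/- z * SE_est, so width = 2 * z * SE_est = 2 * 2.576 * 4.462773
Width = 22.9922

22.9922


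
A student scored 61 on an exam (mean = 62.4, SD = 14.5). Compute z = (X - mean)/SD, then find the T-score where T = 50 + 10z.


z = (X - mean) / SD = (61 - 62.4) / 14.5
z = -1.4 / 14.5
z = -0.0966
T-score = T = 50 + 10z
Carry z at full precision (z = -1.4 / 14.5) into the conversion:
T-score = 50 + 10 * (-1.4 / 14.5) = 50 + -14 / 14.5
T-score = 50 + -0.9655
T-score = 49.0345

49.0345


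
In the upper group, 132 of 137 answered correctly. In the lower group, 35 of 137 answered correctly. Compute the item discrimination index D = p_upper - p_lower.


p_upper = 132/137 = 0.9635
p_lower = 35/137 = 0.2555
D = 0.9635 - 0.2555 = 0.708

0.708


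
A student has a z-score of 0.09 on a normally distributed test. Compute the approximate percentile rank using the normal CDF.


CDF(z) = 0.5 * (1 + erf(z/sqrt(2)))
erf(0.0636) = 0.0717
CDF = 0.5359
Percentile rank = 0.5359 * 100 = 53.59

53.59


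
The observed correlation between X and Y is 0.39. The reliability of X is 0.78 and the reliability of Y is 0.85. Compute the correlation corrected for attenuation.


r_corrected = rxy / sqrt(rxx * ryy)
= 0.39 / sqrt(0.78 * 0.85)
= 0.39 / sqrt(0.663)
= 0.39 / 0.814248
r_corrected = 0.479

0.479


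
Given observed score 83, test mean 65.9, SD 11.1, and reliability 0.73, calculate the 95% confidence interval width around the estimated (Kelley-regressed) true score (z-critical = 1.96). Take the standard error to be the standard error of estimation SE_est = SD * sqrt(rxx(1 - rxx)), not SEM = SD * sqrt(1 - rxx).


True score estimate = 0.73*83 + 0.27*65.9 = 78.383
SE_est = SD * sqrt(rxx * (1 - rxx)) = 11.1 * sqrt(0.73 * 0.27) = 11.1 * sqrt(0.1971) = 4.92795
CI = T_est +/- z * SE_est, so width = 2 * z * SE_est = 2 * 1.96 * 4.92795
Width = 19.3176

19.3176


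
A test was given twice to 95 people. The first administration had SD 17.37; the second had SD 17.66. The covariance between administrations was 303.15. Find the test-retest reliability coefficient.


r = cov(X,Y) / (SD_X * SD_Y)
r = 303.15 / (17.37 * 17.66)
r = 303.15 / 306.7542
r = 0.9883

0.9883


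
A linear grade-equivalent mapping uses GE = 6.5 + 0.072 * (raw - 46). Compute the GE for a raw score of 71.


raw - median = 71 - 46 = 25
slope * diff = 0.072 * 25 = 1.8
GE = 6.5 + 1.8
GE = 8.3

8.3


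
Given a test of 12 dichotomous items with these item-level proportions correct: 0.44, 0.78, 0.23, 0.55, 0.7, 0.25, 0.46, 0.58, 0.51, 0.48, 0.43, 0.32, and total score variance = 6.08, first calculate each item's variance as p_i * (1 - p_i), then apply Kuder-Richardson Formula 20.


For each item, compute p_i * q_i:
  Item 1: 0.44 * 0.56 = 0.2464
  Item 2: 0.78 * 0.22 = 0.1716
  Item 3: 0.23 * 0.77 = 0.1771
  Item 4: 0.55 * 0.45 = 0.2475
  Item 5: 0.7 * 0.3 = 0.21
  Item 6: 0.25 * 0.75 = 0.1875
  Item 7: 0.46 * 0.54 = 0.2484
  Item 8: 0.58 * 0.42 = 0.2436
  Item 9: 0.51 * 0.49 = 0.2499
  Item 10: 0.48 * 0.52 = 0.2496
  Item 11: 0.43 * 0.57 = 0.2451
  Item 12: 0.32 * 0.68 = 0.2176
Sum(p_i * q_i) = 0.2464 + 0.1716 + 0.1771 + 0.2475 + 0.21 + 0.1875 + 0.2484 + 0.2436 + 0.2499 + 0.2496 + 0.2451 + 0.2176 = 2.6943
KR-20 = (k/(k-1)) * (1 - Sum(p_i*q_i) / Var_total)
= (12/11) * (1 - 2.6943/6.08)
= 1.0909 * 0.5569
KR-20 = 0.6075

0.6075


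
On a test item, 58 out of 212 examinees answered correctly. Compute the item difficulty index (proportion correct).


Item difficulty p = number correct / total examinees
p = 58 / 212
p = 0.2736

0.2736


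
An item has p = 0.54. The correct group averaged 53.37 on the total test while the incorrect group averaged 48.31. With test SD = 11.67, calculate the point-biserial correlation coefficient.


q = 1 - p = 0.46
rpb = ((M1 - M0) / SD) * sqrt(p * q)
rpb = ((53.37 - 48.31) / 11.67) * sqrt(0.54 * 0.46)
rpb = 0.2161

0.2161


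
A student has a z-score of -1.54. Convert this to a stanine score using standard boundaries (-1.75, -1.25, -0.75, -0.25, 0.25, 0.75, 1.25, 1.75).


Stanine boundaries: [-1.75, -1.25, -0.75, -0.25, 0.25, 0.75, 1.25, 1.75]
z = -1.54
Check each boundary:
  z >= -1.75 -> could be stanine 2
  z < -1.25
  z < -0.75
  z < -0.25
  z < 0.25
  z < 0.75
  z < 1.25
  z < 1.75
Highest qualifying boundary gives stanine = 2

2


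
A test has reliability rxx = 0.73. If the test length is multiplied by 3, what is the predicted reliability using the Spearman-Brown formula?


r_new = (n * rxx) / (1 + (n-1) * rxx)
r_new = (3 * 0.73) / (1 + 2 * 0.73)
r_new = 2.19 / 2.46
r_new = 0.8902

0.8902


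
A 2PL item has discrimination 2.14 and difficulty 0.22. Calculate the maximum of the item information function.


For 2PL, max info at theta = b = 0.22
I_max = a^2 / 4 = 2.14^2 / 4
= 4.5796 / 4
I_max = 1.1449

1.1449


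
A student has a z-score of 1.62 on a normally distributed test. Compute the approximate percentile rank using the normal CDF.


CDF(z) = 0.5 * (1 + erf(z/sqrt(2)))
erf(1.1455) = 0.8948
CDF = 0.9474
Percentile rank = 0.9474 * 100 = 94.74

94.74


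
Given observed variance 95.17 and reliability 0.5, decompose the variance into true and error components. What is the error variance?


var_true = rxx * var_obs = 0.5 * 95.17 = 47.585
var_error = var_obs - var_true
var_error = 95.17 - 47.585
var_error = 47.585

47.585


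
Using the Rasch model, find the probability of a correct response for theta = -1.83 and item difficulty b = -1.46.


theta - b = -1.83 - -1.46 = -0.37
exp(-(theta - b)) = exp(0.37) = 1.4477
P = 1 / (1 + 1.4477)
P = 0.4085

0.4085


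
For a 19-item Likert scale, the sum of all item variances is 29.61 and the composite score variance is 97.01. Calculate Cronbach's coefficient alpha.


alpha = (k/(k-1)) * (1 - sum(si^2)/s_total^2)
= (19/18) * (1 - 29.61/97.01)
alpha = 0.7334

0.7334


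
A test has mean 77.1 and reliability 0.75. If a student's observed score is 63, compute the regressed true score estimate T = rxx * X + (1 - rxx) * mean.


T_est = rxx * X + (1 - rxx) * mean
T_est = 0.75 * 63 + 0.25 * 77.1
T_est = 47.25 + 19.275
T_est = 66.525

66.525


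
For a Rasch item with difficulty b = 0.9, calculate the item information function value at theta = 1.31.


P = 1/(1+exp(-(1.31-0.9))) = 0.6011
I = P*(1-P) = 0.6011 * 0.3989
I = 0.2398

0.2398


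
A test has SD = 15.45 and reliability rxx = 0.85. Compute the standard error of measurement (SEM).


SEM = SD * sqrt(1 - rxx)
SEM = 15.45 * sqrt(1 - 0.85)
SEM = 15.45 * sqrt(0.15) = 15.45 * 0.387298
SEM = 5.9838

5.9838


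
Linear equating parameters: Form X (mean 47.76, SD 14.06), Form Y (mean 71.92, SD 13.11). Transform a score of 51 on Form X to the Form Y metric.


slope = SD_Y / SD_X = 13.11 / 14.06 ~ 0.9324
intercept = mean_Y - slope * mean_X = 71.92 - (13.11 / 14.06) * 47.76 ~ 27.387
Y = slope * X + intercept. To avoid rounding drift from the rounded slope/intercept, evaluate the equivalent form Y = mean_Y + SD_Y * (X - mean_X) / SD_X at full precision:
Y = 71.92 + 13.11 * (51 - 47.76) / 14.06
Y = 71.92 + 13.11 * 3.24 / 14.06
Y = 71.92 + 42.4764 / 14.06
Y = 71.92 + 3.0211
Y = 74.9411

74.9411


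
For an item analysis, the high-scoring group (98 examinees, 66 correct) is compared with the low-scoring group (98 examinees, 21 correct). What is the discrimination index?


p_upper = 66/98 = 0.6735
p_lower = 21/98 = 0.2143
D = 0.6735 - 0.2143 = 0.4592

0.4592


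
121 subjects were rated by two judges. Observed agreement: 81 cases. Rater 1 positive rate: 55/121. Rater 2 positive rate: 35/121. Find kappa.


P_o = 81/121 = 0.669421
P_e = (55*35 + 66*86) / 14641 = 0.519159
kappa = (P_o - P_e) / (1 - P_e)
kappa = (0.669421 - 0.519159) / (1 - 0.519159)
kappa = 0.3125

0.3125


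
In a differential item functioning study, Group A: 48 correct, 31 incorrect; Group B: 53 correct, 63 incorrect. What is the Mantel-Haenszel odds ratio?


Odds_A = 48/31 = 1.5484
Odds_B = 53/63 = 0.8413
OR = Odds_A / Odds_B = 1.5484 / 0.8413
Exactly, OR = (48 * 63) / (31 * 53) = 3024 / 1643
OR = 1.8405

1.8405


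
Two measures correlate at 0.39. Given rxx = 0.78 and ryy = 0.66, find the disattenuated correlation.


r_corrected = rxy / sqrt(rxx * ryy)
= 0.39 / sqrt(0.78 * 0.66)
= 0.39 / sqrt(0.5148)
= 0.39 / 0.717496
r_corrected = 0.5436

0.5436


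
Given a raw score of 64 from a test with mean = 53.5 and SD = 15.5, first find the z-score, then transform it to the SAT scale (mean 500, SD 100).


z = (X - mean) / SD = (64 - 53.5) / 15.5
z = 10.5 / 15.5
z = 0.6774
SAT-scale = SAT = 500 + 100z
Carry z at full precision (z = 10.5 / 15.5) into the conversion:
SAT-scale = 500 + 100 * (10.5 / 15.5) = 500 + 1050 / 15.5
SAT-scale = 500 + 67.7419
SAT-scale = 567.7419

567.7419
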